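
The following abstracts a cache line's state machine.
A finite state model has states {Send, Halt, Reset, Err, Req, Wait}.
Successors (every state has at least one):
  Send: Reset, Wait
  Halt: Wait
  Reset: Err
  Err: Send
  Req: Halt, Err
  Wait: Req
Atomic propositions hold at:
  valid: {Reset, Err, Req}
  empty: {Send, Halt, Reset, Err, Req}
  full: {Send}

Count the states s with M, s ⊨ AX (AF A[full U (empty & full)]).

2

Sat(empty & full) = {Send}
A[full U (empty & full)]: least fixpoint, start Z0 = Sat((empty & full)) = {Send}, add states in Sat(full) with every successor in Z. Already a fixed point.
Sat(A[full U (empty & full)]) = {Send}
AF A[full U (empty & full)]: least fixpoint, start Z0 = {Send}, add states with every successor in Z. Z1 = {Send, Err}; Z2 = {Send, Reset, Err}; fixed.
Sat(AF A[full U (empty & full)]) = {Send, Reset, Err}
Sat(AX (AF A[full U (empty & full)])) = {s : every successor in {Send, Reset, Err}} = {Reset, Err}
|Sat(AX (AF A[full U (empty & full)]))| = |{Reset, Err}| = 2.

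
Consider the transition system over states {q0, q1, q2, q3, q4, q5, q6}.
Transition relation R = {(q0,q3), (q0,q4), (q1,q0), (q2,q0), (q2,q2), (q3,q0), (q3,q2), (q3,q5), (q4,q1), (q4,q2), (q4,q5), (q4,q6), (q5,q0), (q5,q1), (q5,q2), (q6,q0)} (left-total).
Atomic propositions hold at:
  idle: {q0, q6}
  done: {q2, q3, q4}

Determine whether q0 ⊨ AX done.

Yes

Sat(AX done) = {s : every successor in {q2, q3, q4}} = {q0}
q0 ∈ Sat(AX done) = {q0}, so the formula holds at q0.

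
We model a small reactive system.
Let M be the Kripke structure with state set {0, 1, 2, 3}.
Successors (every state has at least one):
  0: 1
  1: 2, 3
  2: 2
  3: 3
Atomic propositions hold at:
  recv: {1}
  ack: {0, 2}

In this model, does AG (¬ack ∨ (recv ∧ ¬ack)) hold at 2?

Sat(¬ack) = {1, 3}
Sat(recv ∧ ¬ack) = {1}
Sat(¬ack ∨ (recv ∧ ¬ack)) = {1, 3}
AG (¬ack ∨ (recv ∧ ¬ack)): greatest fixpoint, start Z0 = {1, 3}, keep only states in Sat with every successor in Z. Z1 = {3}; fixed.
Sat(AG (¬ack ∨ (recv ∧ ¬ack))) = {3}
2 ∉ Sat(AG (¬ack ∨ (recv ∧ ¬ack))) = {3}, so the formula does not hold at 2.

No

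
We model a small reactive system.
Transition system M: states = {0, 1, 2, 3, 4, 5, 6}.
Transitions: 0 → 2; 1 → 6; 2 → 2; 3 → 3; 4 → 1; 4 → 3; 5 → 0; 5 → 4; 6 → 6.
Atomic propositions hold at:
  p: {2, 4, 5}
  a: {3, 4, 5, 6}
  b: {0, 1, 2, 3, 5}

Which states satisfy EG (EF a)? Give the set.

{1, 3, 4, 5, 6}

EF a: least fixpoint, start Z0 = {3, 4, 5, 6}, add states with some successor in Z. Z1 = {1, 3, 4, 5, 6}; fixed.
Sat(EF a) = {1, 3, 4, 5, 6}
EG (EF a): greatest fixpoint, start Z0 = {1, 3, 4, 5, 6}, keep only states in Sat with some successor in Z. Already a fixed point.
Sat(EG (EF a)) = {1, 3, 4, 5, 6}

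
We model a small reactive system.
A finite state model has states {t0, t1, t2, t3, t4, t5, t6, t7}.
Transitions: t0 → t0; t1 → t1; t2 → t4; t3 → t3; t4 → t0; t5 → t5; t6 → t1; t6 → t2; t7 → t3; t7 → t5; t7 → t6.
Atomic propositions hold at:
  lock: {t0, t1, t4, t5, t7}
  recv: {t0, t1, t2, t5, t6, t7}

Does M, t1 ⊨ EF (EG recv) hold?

EG recv: greatest fixpoint, start Z0 = {t0, t1, t2, t5, t6, t7}, keep only states in Sat with some successor in Z. Z1 = {t0, t1, t5, t6, t7}; fixed.
Sat(EG recv) = {t0, t1, t5, t6, t7}
EF (EG recv): least fixpoint, start Z0 = {t0, t1, t5, t6, t7}, add states with some successor in Z. Z1 = {t0, t1, t4, t5, t6, t7}; Z2 = {t0, t1, t2, t4, t5, t6, t7}; fixed.
Sat(EF (EG recv)) = {t0, t1, t2, t4, t5, t6, t7}
t1 ∈ Sat(EF (EG recv)) = {t0, t1, t2, t4, t5, t6, t7}, so the formula holds at t1.

Yes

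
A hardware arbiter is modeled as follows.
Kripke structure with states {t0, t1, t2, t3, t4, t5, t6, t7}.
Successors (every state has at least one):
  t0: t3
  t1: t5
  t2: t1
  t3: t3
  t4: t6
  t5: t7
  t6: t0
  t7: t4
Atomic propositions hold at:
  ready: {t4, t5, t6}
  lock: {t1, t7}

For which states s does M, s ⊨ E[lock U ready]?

{t1, t4, t5, t6, t7}

E[lock U ready]: least fixpoint, start Z0 = Sat(ready) = {t4, t5, t6}, add states in Sat(lock) with some successor in Z. Z1 = {t1, t4, t5, t6, t7}; fixed.
Sat(E[lock U ready]) = {t1, t4, t5, t6, t7}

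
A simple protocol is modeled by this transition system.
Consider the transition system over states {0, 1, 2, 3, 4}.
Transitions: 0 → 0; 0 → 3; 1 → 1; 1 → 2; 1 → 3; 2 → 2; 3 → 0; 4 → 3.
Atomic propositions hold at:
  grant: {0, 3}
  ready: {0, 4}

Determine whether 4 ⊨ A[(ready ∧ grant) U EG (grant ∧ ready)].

No

Sat(ready ∧ grant) = {0}
Sat(grant ∧ ready) = {0}
EG (grant ∧ ready): greatest fixpoint, start Z0 = {0}, keep only states in Sat with some successor in Z. Already a fixed point.
Sat(EG (grant ∧ ready)) = {0}
A[(ready ∧ grant) U EG (grant ∧ ready)]: least fixpoint, start Z0 = Sat(EG (grant ∧ ready)) = {0}, add states in Sat(ready ∧ grant) with every successor in Z. Already a fixed point.
Sat(A[(ready ∧ grant) U EG (grant ∧ ready)]) = {0}
4 ∉ Sat(A[(ready ∧ grant) U EG (grant ∧ ready)]) = {0}, so the formula does not hold at 4.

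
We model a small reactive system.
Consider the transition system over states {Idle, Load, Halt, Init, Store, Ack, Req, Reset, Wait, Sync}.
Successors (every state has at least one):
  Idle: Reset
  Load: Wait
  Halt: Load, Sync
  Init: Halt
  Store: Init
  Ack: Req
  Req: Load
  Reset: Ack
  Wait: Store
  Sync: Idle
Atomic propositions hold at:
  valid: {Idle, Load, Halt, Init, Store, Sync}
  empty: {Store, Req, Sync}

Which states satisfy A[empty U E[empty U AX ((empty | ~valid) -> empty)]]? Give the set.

{Halt, Init, Store, Ack, Req, Wait, Sync}

Sat(~valid) = {Ack, Req, Reset, Wait}
Sat(empty | ~valid) = {Store, Ack, Req, Reset, Wait, Sync}
Sat((empty | ~valid) -> empty) = {Idle, Load, Halt, Init, Store, Req, Sync}
Sat(AX ((empty | ~valid) -> empty)) = {s : every successor in {Idle, Load, Halt, Init, Store, Req, Sync}} = {Halt, Init, Store, Ack, Req, Wait, Sync}
E[empty U AX ((empty | ~valid) -> empty)]: least fixpoint, start Z0 = Sat(AX ((empty | ~valid) -> empty)) = {Halt, Init, Store, Ack, Req, Wait, Sync}, add states in Sat(empty) with some successor in Z. Already a fixed point.
Sat(E[empty U AX ((empty | ~valid) -> empty)]) = {Halt, Init, Store, Ack, Req, Wait, Sync}
A[empty U E[empty U AX ((empty | ~valid) -> empty)]]: least fixpoint, start Z0 = Sat(E[empty U AX ((empty | ~valid) -> empty)]) = {Halt, Init, Store, Ack, Req, Wait, Sync}, add states in Sat(empty) with every successor in Z. Already a fixed point.
Sat(A[empty U E[empty U AX ((empty | ~valid) -> empty)]]) = {Halt, Init, Store, Ack, Req, Wait, Sync}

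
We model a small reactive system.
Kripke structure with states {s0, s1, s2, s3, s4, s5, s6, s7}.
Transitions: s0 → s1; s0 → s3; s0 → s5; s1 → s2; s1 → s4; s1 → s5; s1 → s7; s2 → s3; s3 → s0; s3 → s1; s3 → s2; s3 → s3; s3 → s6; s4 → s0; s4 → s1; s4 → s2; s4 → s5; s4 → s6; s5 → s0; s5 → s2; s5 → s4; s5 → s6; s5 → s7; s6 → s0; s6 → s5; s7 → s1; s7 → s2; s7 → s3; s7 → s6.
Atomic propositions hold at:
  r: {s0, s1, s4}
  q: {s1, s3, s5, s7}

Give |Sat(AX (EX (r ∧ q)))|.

Sat(r ∧ q) = {s1}
Sat(EX (r ∧ q)) = {s : some successor in {s1}} = {s0, s3, s4, s7}
Sat(AX (EX (r ∧ q))) = {s : every successor in {s0, s3, s4, s7}} = {s2}
|Sat(AX (EX (r ∧ q)))| = |{s2}| = 1.

1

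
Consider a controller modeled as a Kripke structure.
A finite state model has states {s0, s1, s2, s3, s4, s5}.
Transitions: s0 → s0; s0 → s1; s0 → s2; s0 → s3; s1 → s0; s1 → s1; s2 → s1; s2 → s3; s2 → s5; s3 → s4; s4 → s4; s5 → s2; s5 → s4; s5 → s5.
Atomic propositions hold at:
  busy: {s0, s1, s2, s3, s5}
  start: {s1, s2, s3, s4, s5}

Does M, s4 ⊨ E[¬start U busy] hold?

Sat(¬start) = {s0}
E[¬start U busy]: least fixpoint, start Z0 = Sat(busy) = {s0, s1, s2, s3, s5}, add states in Sat(¬start) with some successor in Z. Already a fixed point.
Sat(E[¬start U busy]) = {s0, s1, s2, s3, s5}
s4 ∉ Sat(E[¬start U busy]) = {s0, s1, s2, s3, s5}, so the formula does not hold at s4.

No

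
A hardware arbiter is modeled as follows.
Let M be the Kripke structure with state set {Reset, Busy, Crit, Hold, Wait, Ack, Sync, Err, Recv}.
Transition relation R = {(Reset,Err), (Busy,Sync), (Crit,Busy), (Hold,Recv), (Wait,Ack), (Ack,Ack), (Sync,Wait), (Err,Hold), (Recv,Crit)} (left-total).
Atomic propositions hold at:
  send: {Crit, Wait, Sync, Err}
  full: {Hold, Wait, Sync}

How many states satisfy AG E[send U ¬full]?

6

Sat(¬full) = {Reset, Busy, Crit, Ack, Err, Recv}
E[send U ¬full]: least fixpoint, start Z0 = Sat(¬full) = {Reset, Busy, Crit, Ack, Err, Recv}, add states in Sat(send) with some successor in Z. Z1 = {Reset, Busy, Crit, Wait, Ack, Err, Recv}; Z2 = {Reset, Busy, Crit, Wait, Ack, Sync, Err, Recv}; fixed.
Sat(E[send U ¬full]) = {Reset, Busy, Crit, Wait, Ack, Sync, Err, Recv}
AG E[send U ¬full]: greatest fixpoint, start Z0 = {Reset, Busy, Crit, Wait, Ack, Sync, Err, Recv}, keep only states in Sat with every successor in Z. Z1 = {Reset, Busy, Crit, Wait, Ack, Sync, Recv}; Z2 = {Busy, Crit, Wait, Ack, Sync, Recv}; fixed.
Sat(AG E[send U ¬full]) = {Busy, Crit, Wait, Ack, Sync, Recv}
|Sat(AG E[send U ¬full])| = |{Busy, Crit, Wait, Ack, Sync, Recv}| = 6.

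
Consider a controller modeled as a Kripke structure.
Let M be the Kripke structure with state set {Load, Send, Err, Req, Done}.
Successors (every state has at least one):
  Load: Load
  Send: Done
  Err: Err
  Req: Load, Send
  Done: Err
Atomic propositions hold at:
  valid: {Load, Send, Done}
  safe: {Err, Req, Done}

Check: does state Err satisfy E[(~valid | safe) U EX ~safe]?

No

Sat(~valid) = {Err, Req}
Sat(~valid | safe) = {Err, Req, Done}
Sat(~safe) = {Load, Send}
Sat(EX ~safe) = {s : some successor in {Load, Send}} = {Load, Req}
E[(~valid | safe) U EX ~safe]: least fixpoint, start Z0 = Sat(EX ~safe) = {Load, Req}, add states in Sat(~valid | safe) with some successor in Z. Already a fixed point.
Sat(E[(~valid | safe) U EX ~safe]) = {Load, Req}
Err ∉ Sat(E[(~valid | safe) U EX ~safe]) = {Load, Req}, so the formula does not hold at Err.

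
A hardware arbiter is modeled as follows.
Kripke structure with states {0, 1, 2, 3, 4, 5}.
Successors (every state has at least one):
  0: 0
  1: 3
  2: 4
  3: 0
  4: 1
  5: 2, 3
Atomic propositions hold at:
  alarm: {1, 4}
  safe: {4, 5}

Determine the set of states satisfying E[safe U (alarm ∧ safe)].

Sat(alarm ∧ safe) = {4}
E[safe U (alarm ∧ safe)]: least fixpoint, start Z0 = Sat((alarm ∧ safe)) = {4}, add states in Sat(safe) with some successor in Z. Already a fixed point.
Sat(E[safe U (alarm ∧ safe)]) = {4}

{4}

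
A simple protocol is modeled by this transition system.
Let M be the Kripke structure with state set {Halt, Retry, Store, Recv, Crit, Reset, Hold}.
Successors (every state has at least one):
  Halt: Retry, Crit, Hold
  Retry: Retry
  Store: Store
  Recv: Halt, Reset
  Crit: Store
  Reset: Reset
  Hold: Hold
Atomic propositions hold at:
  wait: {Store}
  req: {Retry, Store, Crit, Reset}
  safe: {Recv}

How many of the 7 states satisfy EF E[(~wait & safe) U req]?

6

Sat(~wait) = {Halt, Retry, Recv, Crit, Reset, Hold}
Sat(~wait & safe) = {Recv}
E[(~wait & safe) U req]: least fixpoint, start Z0 = Sat(req) = {Retry, Store, Crit, Reset}, add states in Sat(~wait & safe) with some successor in Z. Z1 = {Retry, Store, Recv, Crit, Reset}; fixed.
Sat(E[(~wait & safe) U req]) = {Retry, Store, Recv, Crit, Reset}
EF E[(~wait & safe) U req]: least fixpoint, start Z0 = {Retry, Store, Recv, Crit, Reset}, add states with some successor in Z. Z1 = {Halt, Retry, Store, Recv, Crit, Reset}; fixed.
Sat(EF E[(~wait & safe) U req]) = {Halt, Retry, Store, Recv, Crit, Reset}
|Sat(EF E[(~wait & safe) U req])| = |{Halt, Retry, Store, Recv, Crit, Reset}| = 6.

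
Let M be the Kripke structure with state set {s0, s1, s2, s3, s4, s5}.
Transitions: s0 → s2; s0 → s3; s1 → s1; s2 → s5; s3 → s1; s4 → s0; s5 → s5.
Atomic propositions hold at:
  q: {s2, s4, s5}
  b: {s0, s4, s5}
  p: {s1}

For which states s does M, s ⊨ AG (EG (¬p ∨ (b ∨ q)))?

{s2, s5}

Sat(¬p) = {s0, s2, s3, s4, s5}
Sat(b ∨ q) = {s0, s2, s4, s5}
Sat(¬p ∨ (b ∨ q)) = {s0, s2, s3, s4, s5}
EG (¬p ∨ (b ∨ q)): greatest fixpoint, start Z0 = {s0, s2, s3, s4, s5}, keep only states in Sat with some successor in Z. Z1 = {s0, s2, s4, s5}; fixed.
Sat(EG (¬p ∨ (b ∨ q))) = {s0, s2, s4, s5}
AG (EG (¬p ∨ (b ∨ q))): greatest fixpoint, start Z0 = {s0, s2, s4, s5}, keep only states in Sat with every successor in Z. Z1 = {s2, s4, s5}; Z2 = {s2, s5}; fixed.
Sat(AG (EG (¬p ∨ (b ∨ q)))) = {s2, s5}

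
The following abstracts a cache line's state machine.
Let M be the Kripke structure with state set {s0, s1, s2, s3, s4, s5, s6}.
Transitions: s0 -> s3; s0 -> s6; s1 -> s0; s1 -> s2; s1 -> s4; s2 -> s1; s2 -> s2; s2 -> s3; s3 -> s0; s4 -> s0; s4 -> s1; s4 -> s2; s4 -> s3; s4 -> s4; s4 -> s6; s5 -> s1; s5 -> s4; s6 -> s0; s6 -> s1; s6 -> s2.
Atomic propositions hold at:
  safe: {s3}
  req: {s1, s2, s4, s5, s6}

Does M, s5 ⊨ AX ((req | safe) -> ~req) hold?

Sat(req | safe) = {s1, s2, s3, s4, s5, s6}
Sat(~req) = {s0, s3}
Sat((req | safe) -> ~req) = {s0, s3}
Sat(AX ((req | safe) -> ~req)) = {s : every successor in {s0, s3}} = {s3}
s5 ∉ Sat(AX ((req | safe) -> ~req)) = {s3}, so the formula does not hold at s5.

No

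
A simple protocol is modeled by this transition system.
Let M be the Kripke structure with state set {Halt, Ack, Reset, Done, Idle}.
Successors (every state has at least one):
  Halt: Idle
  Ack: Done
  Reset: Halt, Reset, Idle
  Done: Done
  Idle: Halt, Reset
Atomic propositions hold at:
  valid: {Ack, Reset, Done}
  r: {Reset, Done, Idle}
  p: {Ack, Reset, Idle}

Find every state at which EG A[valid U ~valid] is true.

Sat(~valid) = {Halt, Idle}
A[valid U ~valid]: least fixpoint, start Z0 = Sat(~valid) = {Halt, Idle}, add states in Sat(valid) with every successor in Z. Already a fixed point.
Sat(A[valid U ~valid]) = {Halt, Idle}
EG A[valid U ~valid]: greatest fixpoint, start Z0 = {Halt, Idle}, keep only states in Sat with some successor in Z. Already a fixed point.
Sat(EG A[valid U ~valid]) = {Halt, Idle}

{Halt, Idle}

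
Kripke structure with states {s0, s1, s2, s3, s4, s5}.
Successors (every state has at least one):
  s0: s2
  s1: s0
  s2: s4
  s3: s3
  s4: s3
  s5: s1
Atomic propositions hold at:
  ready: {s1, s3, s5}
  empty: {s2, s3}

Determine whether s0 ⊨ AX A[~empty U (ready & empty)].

Sat(~empty) = {s0, s1, s4, s5}
Sat(ready & empty) = {s3}
A[~empty U (ready & empty)]: least fixpoint, start Z0 = Sat((ready & empty)) = {s3}, add states in Sat(~empty) with every successor in Z. Z1 = {s3, s4}; fixed.
Sat(A[~empty U (ready & empty)]) = {s3, s4}
Sat(AX A[~empty U (ready & empty)]) = {s : every successor in {s3, s4}} = {s2, s3, s4}
s0 ∉ Sat(AX A[~empty U (ready & empty)]) = {s2, s3, s4}, so the formula does not hold at s0.

No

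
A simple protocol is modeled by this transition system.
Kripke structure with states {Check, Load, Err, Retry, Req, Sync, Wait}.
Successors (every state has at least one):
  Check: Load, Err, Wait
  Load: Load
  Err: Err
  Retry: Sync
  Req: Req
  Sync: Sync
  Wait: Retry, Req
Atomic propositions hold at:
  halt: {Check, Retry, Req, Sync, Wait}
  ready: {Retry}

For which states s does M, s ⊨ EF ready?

EF ready: least fixpoint, start Z0 = {Retry}, add states with some successor in Z. Z1 = {Retry, Wait}; Z2 = {Check, Retry, Wait}; fixed.
Sat(EF ready) = {Check, Retry, Wait}

{Check, Retry, Wait}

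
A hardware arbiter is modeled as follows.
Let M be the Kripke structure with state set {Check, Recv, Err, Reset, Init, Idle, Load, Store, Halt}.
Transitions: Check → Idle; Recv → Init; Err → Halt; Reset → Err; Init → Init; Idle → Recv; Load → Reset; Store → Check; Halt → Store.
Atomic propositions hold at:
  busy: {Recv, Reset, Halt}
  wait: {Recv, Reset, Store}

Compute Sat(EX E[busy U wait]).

E[busy U wait]: least fixpoint, start Z0 = Sat(wait) = {Recv, Reset, Store}, add states in Sat(busy) with some successor in Z. Z1 = {Recv, Reset, Store, Halt}; fixed.
Sat(E[busy U wait]) = {Recv, Reset, Store, Halt}
Sat(EX E[busy U wait]) = {s : some successor in {Recv, Reset, Store, Halt}} = {Err, Idle, Load, Halt}

{Err, Idle, Load, Halt}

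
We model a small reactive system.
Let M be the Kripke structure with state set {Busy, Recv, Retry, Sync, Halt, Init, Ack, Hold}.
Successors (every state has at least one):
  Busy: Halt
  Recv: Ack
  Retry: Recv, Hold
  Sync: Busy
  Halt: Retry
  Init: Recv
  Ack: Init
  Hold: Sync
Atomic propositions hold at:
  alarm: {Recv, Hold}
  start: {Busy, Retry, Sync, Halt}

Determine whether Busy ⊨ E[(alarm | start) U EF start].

Sat(alarm | start) = {Busy, Recv, Retry, Sync, Halt, Hold}
EF start: least fixpoint, start Z0 = {Busy, Retry, Sync, Halt}, add states with some successor in Z. Z1 = {Busy, Retry, Sync, Halt, Hold}; fixed.
Sat(EF start) = {Busy, Retry, Sync, Halt, Hold}
E[(alarm | start) U EF start]: least fixpoint, start Z0 = Sat(EF start) = {Busy, Retry, Sync, Halt, Hold}, add states in Sat(alarm | start) with some successor in Z. Already a fixed point.
Sat(E[(alarm | start) U EF start]) = {Busy, Retry, Sync, Halt, Hold}
Busy ∈ Sat(E[(alarm | start) U EF start]) = {Busy, Retry, Sync, Halt, Hold}, so the formula holds at Busy.

Yes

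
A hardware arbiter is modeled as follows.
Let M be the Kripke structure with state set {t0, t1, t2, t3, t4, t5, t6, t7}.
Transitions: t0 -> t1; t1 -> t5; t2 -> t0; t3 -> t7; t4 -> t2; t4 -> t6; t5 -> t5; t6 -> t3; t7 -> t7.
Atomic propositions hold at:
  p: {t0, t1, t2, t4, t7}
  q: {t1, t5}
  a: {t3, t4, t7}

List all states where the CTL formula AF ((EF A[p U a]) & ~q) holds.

{t3, t4, t6, t7}

A[p U a]: least fixpoint, start Z0 = Sat(a) = {t3, t4, t7}, add states in Sat(p) with every successor in Z. Already a fixed point.
Sat(A[p U a]) = {t3, t4, t7}
EF A[p U a]: least fixpoint, start Z0 = {t3, t4, t7}, add states with some successor in Z. Z1 = {t3, t4, t6, t7}; fixed.
Sat(EF A[p U a]) = {t3, t4, t6, t7}
Sat(~q) = {t0, t2, t3, t4, t6, t7}
Sat((EF A[p U a]) & ~q) = {t3, t4, t6, t7}
AF ((EF A[p U a]) & ~q): least fixpoint, start Z0 = {t3, t4, t6, t7}, add states with every successor in Z. Already a fixed point.
Sat(AF ((EF A[p U a]) & ~q)) = {t3, t4, t6, t7}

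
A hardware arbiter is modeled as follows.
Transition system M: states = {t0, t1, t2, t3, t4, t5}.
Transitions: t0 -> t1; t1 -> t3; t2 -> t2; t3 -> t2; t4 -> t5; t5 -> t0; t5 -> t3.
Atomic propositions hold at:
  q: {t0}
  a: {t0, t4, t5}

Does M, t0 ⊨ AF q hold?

AF q: least fixpoint, start Z0 = {t0}, add states with every successor in Z. Already a fixed point.
Sat(AF q) = {t0}
t0 ∈ Sat(AF q) = {t0}, so the formula holds at t0.

Yes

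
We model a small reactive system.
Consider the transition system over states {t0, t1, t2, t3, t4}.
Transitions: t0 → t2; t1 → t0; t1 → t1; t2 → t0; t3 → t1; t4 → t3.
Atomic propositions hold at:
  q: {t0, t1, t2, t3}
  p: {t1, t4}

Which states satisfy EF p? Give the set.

{t1, t3, t4}

EF p: least fixpoint, start Z0 = {t1, t4}, add states with some successor in Z. Z1 = {t1, t3, t4}; fixed.
Sat(EF p) = {t1, t3, t4}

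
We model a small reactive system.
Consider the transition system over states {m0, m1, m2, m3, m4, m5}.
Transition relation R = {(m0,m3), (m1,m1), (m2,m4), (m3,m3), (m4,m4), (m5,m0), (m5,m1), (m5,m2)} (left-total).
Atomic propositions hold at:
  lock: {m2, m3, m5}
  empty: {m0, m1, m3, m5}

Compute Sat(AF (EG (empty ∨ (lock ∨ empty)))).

{m0, m1, m3, m5}

Sat(lock ∨ empty) = {m0, m1, m2, m3, m5}
Sat(empty ∨ (lock ∨ empty)) = {m0, m1, m2, m3, m5}
EG (empty ∨ (lock ∨ empty)): greatest fixpoint, start Z0 = {m0, m1, m2, m3, m5}, keep only states in Sat with some successor in Z. Z1 = {m0, m1, m3, m5}; fixed.
Sat(EG (empty ∨ (lock ∨ empty))) = {m0, m1, m3, m5}
AF (EG (empty ∨ (lock ∨ empty))): least fixpoint, start Z0 = {m0, m1, m3, m5}, add states with every successor in Z. Already a fixed point.
Sat(AF (EG (empty ∨ (lock ∨ empty)))) = {m0, m1, m3, m5}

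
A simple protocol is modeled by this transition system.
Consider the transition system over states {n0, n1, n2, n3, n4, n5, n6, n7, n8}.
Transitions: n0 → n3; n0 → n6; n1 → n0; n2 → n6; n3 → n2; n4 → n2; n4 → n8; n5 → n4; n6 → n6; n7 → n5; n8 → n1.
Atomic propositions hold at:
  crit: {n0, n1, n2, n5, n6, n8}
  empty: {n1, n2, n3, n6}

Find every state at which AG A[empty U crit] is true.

{n0, n1, n2, n3, n6, n8}

A[empty U crit]: least fixpoint, start Z0 = Sat(crit) = {n0, n1, n2, n5, n6, n8}, add states in Sat(empty) with every successor in Z. Z1 = {n0, n1, n2, n3, n5, n6, n8}; fixed.
Sat(A[empty U crit]) = {n0, n1, n2, n3, n5, n6, n8}
AG A[empty U crit]: greatest fixpoint, start Z0 = {n0, n1, n2, n3, n5, n6, n8}, keep only states in Sat with every successor in Z. Z1 = {n0, n1, n2, n3, n6, n8}; fixed.
Sat(AG A[empty U crit]) = {n0, n1, n2, n3, n6, n8}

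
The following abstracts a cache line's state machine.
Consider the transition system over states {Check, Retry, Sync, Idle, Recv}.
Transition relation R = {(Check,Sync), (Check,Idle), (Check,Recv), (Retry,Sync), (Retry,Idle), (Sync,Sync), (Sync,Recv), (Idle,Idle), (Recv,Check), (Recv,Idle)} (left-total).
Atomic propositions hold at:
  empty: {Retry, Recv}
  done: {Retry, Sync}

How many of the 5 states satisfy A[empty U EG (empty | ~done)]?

Sat(~done) = {Check, Idle, Recv}
Sat(empty | ~done) = {Check, Retry, Idle, Recv}
EG (empty | ~done): greatest fixpoint, start Z0 = {Check, Retry, Idle, Recv}, keep only states in Sat with some successor in Z. Already a fixed point.
Sat(EG (empty | ~done)) = {Check, Retry, Idle, Recv}
A[empty U EG (empty | ~done)]: least fixpoint, start Z0 = Sat(EG (empty | ~done)) = {Check, Retry, Idle, Recv}, add states in Sat(empty) with every successor in Z. Already a fixed point.
Sat(A[empty U EG (empty | ~done)]) = {Check, Retry, Idle, Recv}
|Sat(A[empty U EG (empty | ~done)])| = |{Check, Retry, Idle, Recv}| = 4.

4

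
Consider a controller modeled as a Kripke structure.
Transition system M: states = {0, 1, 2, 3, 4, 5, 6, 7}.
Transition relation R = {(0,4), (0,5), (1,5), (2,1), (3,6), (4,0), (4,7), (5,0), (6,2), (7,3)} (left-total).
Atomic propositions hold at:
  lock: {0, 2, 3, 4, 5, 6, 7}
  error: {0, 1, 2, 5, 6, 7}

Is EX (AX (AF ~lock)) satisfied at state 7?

Sat(~lock) = {1}
AF ~lock: least fixpoint, start Z0 = {1}, add states with every successor in Z. Z1 = {1, 2}; Z2 = {1, 2, 6}; Z3 = {1, 2, 3, 6}; Z4 = {1, 2, 3, 6, 7}; fixed.
Sat(AF ~lock) = {1, 2, 3, 6, 7}
Sat(AX (AF ~lock)) = {s : every successor in {1, 2, 3, 6, 7}} = {2, 3, 6, 7}
Sat(EX (AX (AF ~lock))) = {s : some successor in {2, 3, 6, 7}} = {3, 4, 6, 7}
7 ∈ Sat(EX (AX (AF ~lock))) = {3, 4, 6, 7}, so the formula holds at 7.

Yes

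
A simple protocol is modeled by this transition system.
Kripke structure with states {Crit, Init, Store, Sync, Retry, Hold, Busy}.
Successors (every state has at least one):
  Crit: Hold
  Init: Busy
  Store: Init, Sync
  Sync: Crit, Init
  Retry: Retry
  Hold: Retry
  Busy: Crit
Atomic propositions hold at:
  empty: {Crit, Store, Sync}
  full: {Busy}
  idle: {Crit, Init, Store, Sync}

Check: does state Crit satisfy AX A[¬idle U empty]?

Sat(¬idle) = {Retry, Hold, Busy}
A[¬idle U empty]: least fixpoint, start Z0 = Sat(empty) = {Crit, Store, Sync}, add states in Sat(¬idle) with every successor in Z. Z1 = {Crit, Store, Sync, Busy}; fixed.
Sat(A[¬idle U empty]) = {Crit, Store, Sync, Busy}
Sat(AX A[¬idle U empty]) = {s : every successor in {Crit, Store, Sync, Busy}} = {Init, Busy}
Crit ∉ Sat(AX A[¬idle U empty]) = {Init, Busy}, so the formula does not hold at Crit.

No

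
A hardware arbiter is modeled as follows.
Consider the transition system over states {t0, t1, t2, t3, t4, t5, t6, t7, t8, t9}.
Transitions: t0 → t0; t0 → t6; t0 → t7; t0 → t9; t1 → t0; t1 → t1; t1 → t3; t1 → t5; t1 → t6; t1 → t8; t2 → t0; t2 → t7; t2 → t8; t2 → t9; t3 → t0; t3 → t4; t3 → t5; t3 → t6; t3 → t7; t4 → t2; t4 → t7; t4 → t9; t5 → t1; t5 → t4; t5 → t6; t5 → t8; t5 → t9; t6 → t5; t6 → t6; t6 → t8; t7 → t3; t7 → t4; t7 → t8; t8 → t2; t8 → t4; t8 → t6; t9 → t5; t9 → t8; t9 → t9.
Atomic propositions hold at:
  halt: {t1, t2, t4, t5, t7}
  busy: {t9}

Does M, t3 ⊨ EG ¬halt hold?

Yes

Sat(¬halt) = {t0, t3, t6, t8, t9}
EG ¬halt: greatest fixpoint, start Z0 = {t0, t3, t6, t8, t9}, keep only states in Sat with some successor in Z. Already a fixed point.
Sat(EG ¬halt) = {t0, t3, t6, t8, t9}
t3 ∈ Sat(EG ¬halt) = {t0, t3, t6, t8, t9}, so the formula holds at t3.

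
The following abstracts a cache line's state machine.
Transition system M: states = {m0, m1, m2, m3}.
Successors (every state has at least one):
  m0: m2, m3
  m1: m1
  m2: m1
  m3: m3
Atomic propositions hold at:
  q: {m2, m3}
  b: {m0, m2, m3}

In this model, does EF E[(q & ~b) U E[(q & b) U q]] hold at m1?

Sat(~b) = {m1}
Sat(q & ~b) = ∅
Sat(q & b) = {m2, m3}
E[(q & b) U q]: least fixpoint, start Z0 = Sat(q) = {m2, m3}, add states in Sat(q & b) with some successor in Z. Already a fixed point.
Sat(E[(q & b) U q]) = {m2, m3}
E[(q & ~b) U E[(q & b) U q]]: least fixpoint, start Z0 = Sat(E[(q & b) U q]) = {m2, m3}, add states in Sat(q & ~b) with some successor in Z. Already a fixed point.
Sat(E[(q & ~b) U E[(q & b) U q]]) = {m2, m3}
EF E[(q & ~b) U E[(q & b) U q]]: least fixpoint, start Z0 = {m2, m3}, add states with some successor in Z. Z1 = {m0, m2, m3}; fixed.
Sat(EF E[(q & ~b) U E[(q & b) U q]]) = {m0, m2, m3}
m1 ∉ Sat(EF E[(q & ~b) U E[(q & b) U q]]) = {m0, m2, m3}, so the formula does not hold at m1.

No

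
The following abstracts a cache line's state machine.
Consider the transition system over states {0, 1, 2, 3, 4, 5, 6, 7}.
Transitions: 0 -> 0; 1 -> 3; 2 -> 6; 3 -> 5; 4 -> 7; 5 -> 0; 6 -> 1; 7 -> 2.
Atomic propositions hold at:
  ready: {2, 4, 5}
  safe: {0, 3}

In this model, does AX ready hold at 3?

Sat(AX ready) = {s : every successor in {2, 4, 5}} = {3, 7}
3 ∈ Sat(AX ready) = {3, 7}, so the formula holds at 3.

Yes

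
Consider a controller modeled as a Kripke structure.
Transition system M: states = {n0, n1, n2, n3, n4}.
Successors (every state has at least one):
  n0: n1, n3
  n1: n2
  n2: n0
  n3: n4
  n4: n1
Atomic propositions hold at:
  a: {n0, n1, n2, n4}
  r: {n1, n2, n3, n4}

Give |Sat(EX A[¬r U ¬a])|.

1

Sat(¬r) = {n0}
Sat(¬a) = {n3}
A[¬r U ¬a]: least fixpoint, start Z0 = Sat(¬a) = {n3}, add states in Sat(¬r) with every successor in Z. Already a fixed point.
Sat(A[¬r U ¬a]) = {n3}
Sat(EX A[¬r U ¬a]) = {s : some successor in {n3}} = {n0}
|Sat(EX A[¬r U ¬a])| = |{n0}| = 1.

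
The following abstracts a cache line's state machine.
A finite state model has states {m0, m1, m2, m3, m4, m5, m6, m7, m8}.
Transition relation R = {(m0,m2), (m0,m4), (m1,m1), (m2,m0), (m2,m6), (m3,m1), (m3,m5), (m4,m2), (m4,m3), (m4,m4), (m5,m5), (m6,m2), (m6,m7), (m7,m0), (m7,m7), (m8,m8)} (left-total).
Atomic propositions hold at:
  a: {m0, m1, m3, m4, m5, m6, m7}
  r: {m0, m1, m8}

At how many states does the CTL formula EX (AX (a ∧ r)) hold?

2

Sat(a ∧ r) = {m0, m1}
Sat(AX (a ∧ r)) = {s : every successor in {m0, m1}} = {m1}
Sat(EX (AX (a ∧ r))) = {s : some successor in {m1}} = {m1, m3}
|Sat(EX (AX (a ∧ r)))| = |{m1, m3}| = 2.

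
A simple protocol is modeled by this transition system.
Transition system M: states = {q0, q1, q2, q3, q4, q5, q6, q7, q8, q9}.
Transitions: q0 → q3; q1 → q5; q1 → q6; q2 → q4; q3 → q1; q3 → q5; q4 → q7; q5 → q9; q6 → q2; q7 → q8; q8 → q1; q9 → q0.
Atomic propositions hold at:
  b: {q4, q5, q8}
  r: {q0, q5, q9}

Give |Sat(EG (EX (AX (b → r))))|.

Sat(b → r) = {q0, q1, q2, q3, q5, q6, q7, q9}
Sat(AX (b → r)) = {s : every successor in {q0, q1, q2, q3, q5, q6, q7, q9}} = {q0, q1, q3, q4, q5, q6, q8, q9}
Sat(EX (AX (b → r))) = {s : some successor in {q0, q1, q3, q4, q5, q6, q8, q9}} = {q0, q1, q2, q3, q5, q7, q8, q9}
EG (EX (AX (b → r))): greatest fixpoint, start Z0 = {q0, q1, q2, q3, q5, q7, q8, q9}, keep only states in Sat with some successor in Z. Z1 = {q0, q1, q3, q5, q7, q8, q9}; fixed.
Sat(EG (EX (AX (b → r)))) = {q0, q1, q3, q5, q7, q8, q9}
|Sat(EG (EX (AX (b → r))))| = |{q0, q1, q3, q5, q7, q8, q9}| = 7.

7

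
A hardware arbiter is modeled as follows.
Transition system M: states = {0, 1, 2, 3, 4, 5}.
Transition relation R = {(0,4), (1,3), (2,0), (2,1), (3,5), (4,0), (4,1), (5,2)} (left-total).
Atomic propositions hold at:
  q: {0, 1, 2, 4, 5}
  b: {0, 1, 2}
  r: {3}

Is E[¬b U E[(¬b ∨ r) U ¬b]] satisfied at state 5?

Yes

Sat(¬b) = {3, 4, 5}
Sat(¬b ∨ r) = {3, 4, 5}
E[(¬b ∨ r) U ¬b]: least fixpoint, start Z0 = Sat(¬b) = {3, 4, 5}, add states in Sat(¬b ∨ r) with some successor in Z. Already a fixed point.
Sat(E[(¬b ∨ r) U ¬b]) = {3, 4, 5}
E[¬b U E[(¬b ∨ r) U ¬b]]: least fixpoint, start Z0 = Sat(E[(¬b ∨ r) U ¬b]) = {3, 4, 5}, add states in Sat(¬b) with some successor in Z. Already a fixed point.
Sat(E[¬b U E[(¬b ∨ r) U ¬b]]) = {3, 4, 5}
5 ∈ Sat(E[¬b U E[(¬b ∨ r) U ¬b]]) = {3, 4, 5}, so the formula holds at 5.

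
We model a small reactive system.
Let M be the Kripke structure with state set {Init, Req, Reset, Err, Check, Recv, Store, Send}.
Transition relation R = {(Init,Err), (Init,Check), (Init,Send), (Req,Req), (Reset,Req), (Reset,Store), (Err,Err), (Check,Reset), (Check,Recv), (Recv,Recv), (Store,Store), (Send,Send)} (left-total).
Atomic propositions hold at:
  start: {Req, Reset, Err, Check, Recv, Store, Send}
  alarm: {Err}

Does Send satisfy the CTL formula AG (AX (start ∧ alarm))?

No

Sat(start ∧ alarm) = {Err}
Sat(AX (start ∧ alarm)) = {s : every successor in {Err}} = {Err}
AG (AX (start ∧ alarm)): greatest fixpoint, start Z0 = {Err}, keep only states in Sat with every successor in Z. Already a fixed point.
Sat(AG (AX (start ∧ alarm))) = {Err}
Send ∉ Sat(AG (AX (start ∧ alarm))) = {Err}, so the formula does not hold at Send.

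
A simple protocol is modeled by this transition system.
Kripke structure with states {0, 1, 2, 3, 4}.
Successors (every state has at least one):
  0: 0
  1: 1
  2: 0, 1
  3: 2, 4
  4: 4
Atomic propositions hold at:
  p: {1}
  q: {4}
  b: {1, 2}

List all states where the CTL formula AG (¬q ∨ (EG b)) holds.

Sat(¬q) = {0, 1, 2, 3}
EG b: greatest fixpoint, start Z0 = {1, 2}, keep only states in Sat with some successor in Z. Already a fixed point.
Sat(EG b) = {1, 2}
Sat(¬q ∨ (EG b)) = {0, 1, 2, 3}
AG (¬q ∨ (EG b)): greatest fixpoint, start Z0 = {0, 1, 2, 3}, keep only states in Sat with every successor in Z. Z1 = {0, 1, 2}; fixed.
Sat(AG (¬q ∨ (EG b))) = {0, 1, 2}

{0, 1, 2}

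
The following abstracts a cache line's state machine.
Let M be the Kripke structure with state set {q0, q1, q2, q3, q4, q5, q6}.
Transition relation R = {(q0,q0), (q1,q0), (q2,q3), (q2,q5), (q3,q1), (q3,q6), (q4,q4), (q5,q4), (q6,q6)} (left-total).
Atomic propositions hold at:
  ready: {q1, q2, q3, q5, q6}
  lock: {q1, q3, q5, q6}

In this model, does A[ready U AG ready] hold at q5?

No

AG ready: greatest fixpoint, start Z0 = {q1, q2, q3, q5, q6}, keep only states in Sat with every successor in Z. Z1 = {q2, q3, q6}; Z2 = {q6}; fixed.
Sat(AG ready) = {q6}
A[ready U AG ready]: least fixpoint, start Z0 = Sat(AG ready) = {q6}, add states in Sat(ready) with every successor in Z. Already a fixed point.
Sat(A[ready U AG ready]) = {q6}
q5 ∉ Sat(A[ready U AG ready]) = {q6}, so the formula does not hold at q5.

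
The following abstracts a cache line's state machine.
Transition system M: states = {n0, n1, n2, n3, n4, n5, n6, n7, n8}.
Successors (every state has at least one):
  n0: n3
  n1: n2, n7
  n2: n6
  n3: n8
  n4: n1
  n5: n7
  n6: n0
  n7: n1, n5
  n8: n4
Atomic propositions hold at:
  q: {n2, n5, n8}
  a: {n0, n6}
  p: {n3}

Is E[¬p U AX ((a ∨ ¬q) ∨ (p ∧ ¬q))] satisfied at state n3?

No

Sat(¬p) = {n0, n1, n2, n4, n5, n6, n7, n8}
Sat(¬q) = {n0, n1, n3, n4, n6, n7}
Sat(a ∨ ¬q) = {n0, n1, n3, n4, n6, n7}
Sat(p ∧ ¬q) = {n3}
Sat((a ∨ ¬q) ∨ (p ∧ ¬q)) = {n0, n1, n3, n4, n6, n7}
Sat(AX ((a ∨ ¬q) ∨ (p ∧ ¬q))) = {s : every successor in {n0, n1, n3, n4, n6, n7}} = {n0, n2, n4, n5, n6, n8}
E[¬p U AX ((a ∨ ¬q) ∨ (p ∧ ¬q))]: least fixpoint, start Z0 = Sat(AX ((a ∨ ¬q) ∨ (p ∧ ¬q))) = {n0, n2, n4, n5, n6, n8}, add states in Sat(¬p) with some successor in Z. Z1 = {n0, n1, n2, n4, n5, n6, n7, n8}; fixed.
Sat(E[¬p U AX ((a ∨ ¬q) ∨ (p ∧ ¬q))]) = {n0, n1, n2, n4, n5, n6, n7, n8}
n3 ∉ Sat(E[¬p U AX ((a ∨ ¬q) ∨ (p ∧ ¬q))]) = {n0, n1, n2, n4, n5, n6, n7, n8}, so the formula does not hold at n3.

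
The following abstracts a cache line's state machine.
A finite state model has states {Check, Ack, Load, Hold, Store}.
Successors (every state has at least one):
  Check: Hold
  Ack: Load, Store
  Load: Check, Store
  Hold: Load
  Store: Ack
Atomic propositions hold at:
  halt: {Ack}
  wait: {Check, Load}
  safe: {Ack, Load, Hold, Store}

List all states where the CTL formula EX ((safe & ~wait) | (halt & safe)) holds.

{Check, Ack, Load, Store}

Sat(~wait) = {Ack, Hold, Store}
Sat(safe & ~wait) = {Ack, Hold, Store}
Sat(halt & safe) = {Ack}
Sat((safe & ~wait) | (halt & safe)) = {Ack, Hold, Store}
Sat(EX ((safe & ~wait) | (halt & safe))) = {s : some successor in {Ack, Hold, Store}} = {Check, Ack, Load, Store}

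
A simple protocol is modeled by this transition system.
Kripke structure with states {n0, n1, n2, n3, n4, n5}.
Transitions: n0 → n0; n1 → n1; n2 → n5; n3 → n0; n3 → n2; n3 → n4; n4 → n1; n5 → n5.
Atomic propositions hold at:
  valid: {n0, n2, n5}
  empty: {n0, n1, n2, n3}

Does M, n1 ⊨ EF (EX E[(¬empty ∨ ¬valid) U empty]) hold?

Yes

Sat(¬empty) = {n4, n5}
Sat(¬valid) = {n1, n3, n4}
Sat(¬empty ∨ ¬valid) = {n1, n3, n4, n5}
E[(¬empty ∨ ¬valid) U empty]: least fixpoint, start Z0 = Sat(empty) = {n0, n1, n2, n3}, add states in Sat(¬empty ∨ ¬valid) with some successor in Z. Z1 = {n0, n1, n2, n3, n4}; fixed.
Sat(E[(¬empty ∨ ¬valid) U empty]) = {n0, n1, n2, n3, n4}
Sat(EX E[(¬empty ∨ ¬valid) U empty]) = {s : some successor in {n0, n1, n2, n3, n4}} = {n0, n1, n3, n4}
EF (EX E[(¬empty ∨ ¬valid) U empty]): least fixpoint, start Z0 = {n0, n1, n3, n4}, add states with some successor in Z. Already a fixed point.
Sat(EF (EX E[(¬empty ∨ ¬valid) U empty])) = {n0, n1, n3, n4}
n1 ∈ Sat(EF (EX E[(¬empty ∨ ¬valid) U empty])) = {n0, n1, n3, n4}, so the formula holds at n1.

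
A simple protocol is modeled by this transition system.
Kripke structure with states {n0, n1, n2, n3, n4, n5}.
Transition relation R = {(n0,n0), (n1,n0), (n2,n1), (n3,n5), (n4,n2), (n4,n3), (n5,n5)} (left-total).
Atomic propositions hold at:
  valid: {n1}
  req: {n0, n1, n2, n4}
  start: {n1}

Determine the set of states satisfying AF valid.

AF valid: least fixpoint, start Z0 = {n1}, add states with every successor in Z. Z1 = {n1, n2}; fixed.
Sat(AF valid) = {n1, n2}

{n1, n2}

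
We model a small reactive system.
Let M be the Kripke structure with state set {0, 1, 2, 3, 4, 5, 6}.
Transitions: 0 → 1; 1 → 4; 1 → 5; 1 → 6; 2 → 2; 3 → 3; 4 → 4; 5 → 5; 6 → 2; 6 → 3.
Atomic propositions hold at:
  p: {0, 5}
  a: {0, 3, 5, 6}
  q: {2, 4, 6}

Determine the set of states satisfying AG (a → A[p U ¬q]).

Sat(¬q) = {0, 1, 3, 5}
A[p U ¬q]: least fixpoint, start Z0 = Sat(¬q) = {0, 1, 3, 5}, add states in Sat(p) with every successor in Z. Already a fixed point.
Sat(A[p U ¬q]) = {0, 1, 3, 5}
Sat(a → A[p U ¬q]) = {0, 1, 2, 3, 4, 5}
AG (a → A[p U ¬q]): greatest fixpoint, start Z0 = {0, 1, 2, 3, 4, 5}, keep only states in Sat with every successor in Z. Z1 = {0, 2, 3, 4, 5}; Z2 = {2, 3, 4, 5}; fixed.
Sat(AG (a → A[p U ¬q])) = {2, 3, 4, 5}

{2, 3, 4, 5}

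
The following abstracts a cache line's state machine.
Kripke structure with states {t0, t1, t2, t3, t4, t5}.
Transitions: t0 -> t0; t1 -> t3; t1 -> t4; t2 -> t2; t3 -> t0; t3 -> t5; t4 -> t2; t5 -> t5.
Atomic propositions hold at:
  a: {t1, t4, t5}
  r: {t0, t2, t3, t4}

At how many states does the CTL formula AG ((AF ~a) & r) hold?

Sat(~a) = {t0, t2, t3}
AF ~a: least fixpoint, start Z0 = {t0, t2, t3}, add states with every successor in Z. Z1 = {t0, t2, t3, t4}; Z2 = {t0, t1, t2, t3, t4}; fixed.
Sat(AF ~a) = {t0, t1, t2, t3, t4}
Sat((AF ~a) & r) = {t0, t2, t3, t4}
AG ((AF ~a) & r): greatest fixpoint, start Z0 = {t0, t2, t3, t4}, keep only states in Sat with every successor in Z. Z1 = {t0, t2, t4}; fixed.
Sat(AG ((AF ~a) & r)) = {t0, t2, t4}
|Sat(AG ((AF ~a) & r))| = |{t0, t2, t4}| = 3.

3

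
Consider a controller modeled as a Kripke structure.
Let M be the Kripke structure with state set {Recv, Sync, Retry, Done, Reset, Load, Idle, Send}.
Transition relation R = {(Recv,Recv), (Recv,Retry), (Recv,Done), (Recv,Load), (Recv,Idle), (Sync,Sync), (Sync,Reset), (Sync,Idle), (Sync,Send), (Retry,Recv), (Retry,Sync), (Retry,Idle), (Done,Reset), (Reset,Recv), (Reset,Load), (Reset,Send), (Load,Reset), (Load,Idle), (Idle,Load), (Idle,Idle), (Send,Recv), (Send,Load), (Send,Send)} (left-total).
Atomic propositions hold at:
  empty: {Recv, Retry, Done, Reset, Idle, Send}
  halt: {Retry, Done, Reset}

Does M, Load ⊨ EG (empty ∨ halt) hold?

Sat(empty ∨ halt) = {Recv, Retry, Done, Reset, Idle, Send}
EG (empty ∨ halt): greatest fixpoint, start Z0 = {Recv, Retry, Done, Reset, Idle, Send}, keep only states in Sat with some successor in Z. Already a fixed point.
Sat(EG (empty ∨ halt)) = {Recv, Retry, Done, Reset, Idle, Send}
Load ∉ Sat(EG (empty ∨ halt)) = {Recv, Retry, Done, Reset, Idle, Send}, so the formula does not hold at Load.

No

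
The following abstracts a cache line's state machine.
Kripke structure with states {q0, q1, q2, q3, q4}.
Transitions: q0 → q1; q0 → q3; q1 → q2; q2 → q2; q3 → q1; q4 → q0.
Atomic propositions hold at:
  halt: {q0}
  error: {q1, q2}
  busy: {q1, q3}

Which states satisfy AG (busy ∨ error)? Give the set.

Sat(busy ∨ error) = {q1, q2, q3}
AG (busy ∨ error): greatest fixpoint, start Z0 = {q1, q2, q3}, keep only states in Sat with every successor in Z. Already a fixed point.
Sat(AG (busy ∨ error)) = {q1, q2, q3}

{q1, q2, q3}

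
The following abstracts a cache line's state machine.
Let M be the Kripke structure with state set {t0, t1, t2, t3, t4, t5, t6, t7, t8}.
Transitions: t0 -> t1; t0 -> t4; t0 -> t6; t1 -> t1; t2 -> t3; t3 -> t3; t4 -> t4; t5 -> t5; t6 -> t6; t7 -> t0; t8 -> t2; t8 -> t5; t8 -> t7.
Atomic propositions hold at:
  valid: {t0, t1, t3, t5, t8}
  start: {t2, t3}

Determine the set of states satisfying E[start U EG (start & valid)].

{t2, t3}

Sat(start & valid) = {t3}
EG (start & valid): greatest fixpoint, start Z0 = {t3}, keep only states in Sat with some successor in Z. Already a fixed point.
Sat(EG (start & valid)) = {t3}
E[start U EG (start & valid)]: least fixpoint, start Z0 = Sat(EG (start & valid)) = {t3}, add states in Sat(start) with some successor in Z. Z1 = {t2, t3}; fixed.
Sat(E[start U EG (start & valid)]) = {t2, t3}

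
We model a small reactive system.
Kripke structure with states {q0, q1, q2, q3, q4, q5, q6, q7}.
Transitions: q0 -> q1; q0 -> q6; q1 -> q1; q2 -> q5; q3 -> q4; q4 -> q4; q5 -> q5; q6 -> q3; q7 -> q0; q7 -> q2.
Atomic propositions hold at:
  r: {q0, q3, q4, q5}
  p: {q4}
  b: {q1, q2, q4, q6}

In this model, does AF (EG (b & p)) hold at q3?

Sat(b & p) = {q4}
EG (b & p): greatest fixpoint, start Z0 = {q4}, keep only states in Sat with some successor in Z. Already a fixed point.
Sat(EG (b & p)) = {q4}
AF (EG (b & p)): least fixpoint, start Z0 = {q4}, add states with every successor in Z. Z1 = {q3, q4}; Z2 = {q3, q4, q6}; fixed.
Sat(AF (EG (b & p))) = {q3, q4, q6}
q3 ∈ Sat(AF (EG (b & p))) = {q3, q4, q6}, so the formula holds at q3.

Yes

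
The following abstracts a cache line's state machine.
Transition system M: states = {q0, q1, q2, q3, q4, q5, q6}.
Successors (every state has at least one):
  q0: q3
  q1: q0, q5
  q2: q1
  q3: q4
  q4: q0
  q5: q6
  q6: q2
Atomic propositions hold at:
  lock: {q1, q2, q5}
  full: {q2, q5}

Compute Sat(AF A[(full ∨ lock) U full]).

{q2, q5, q6}

Sat(full ∨ lock) = {q1, q2, q5}
A[(full ∨ lock) U full]: least fixpoint, start Z0 = Sat(full) = {q2, q5}, add states in Sat(full ∨ lock) with every successor in Z. Already a fixed point.
Sat(A[(full ∨ lock) U full]) = {q2, q5}
AF A[(full ∨ lock) U full]: least fixpoint, start Z0 = {q2, q5}, add states with every successor in Z. Z1 = {q2, q5, q6}; fixed.
Sat(AF A[(full ∨ lock) U full]) = {q2, q5, q6}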